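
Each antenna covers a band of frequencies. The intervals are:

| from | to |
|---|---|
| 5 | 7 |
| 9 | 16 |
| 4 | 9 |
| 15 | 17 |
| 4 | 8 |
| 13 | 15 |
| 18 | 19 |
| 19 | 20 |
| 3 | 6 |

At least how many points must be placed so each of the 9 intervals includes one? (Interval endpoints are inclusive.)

3

By right end: [3,6]  [5,7]  [4,8]  [4,9]  [13,15]  [9,16]  [15,17]  [18,19]  [19,20]
[3,6] uncovered → point at 6; [13,15] uncovered → point at 15; [18,19] uncovered → point at 19.
Points: 6, 15, 19 (3 total).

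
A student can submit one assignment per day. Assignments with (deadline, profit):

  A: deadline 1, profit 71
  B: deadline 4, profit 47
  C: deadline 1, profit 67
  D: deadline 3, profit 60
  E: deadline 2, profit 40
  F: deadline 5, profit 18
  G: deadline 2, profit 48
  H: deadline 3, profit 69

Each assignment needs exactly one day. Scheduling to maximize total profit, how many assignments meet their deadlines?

5

Take jobs in profit order; each goes to the latest open slot no later than its deadline.
Profit order: A=71 H=69 C=67 D=60 G=48 B=47 E=40 F=18
Assign: A→slot 1, H→slot 3, C skipped, D→slot 2, G skipped, B→slot 4, E skipped, F→slot 5.
Slots: [1:A] [2:D] [3:H] [4:B] [5:F]
5 of 8 scheduled.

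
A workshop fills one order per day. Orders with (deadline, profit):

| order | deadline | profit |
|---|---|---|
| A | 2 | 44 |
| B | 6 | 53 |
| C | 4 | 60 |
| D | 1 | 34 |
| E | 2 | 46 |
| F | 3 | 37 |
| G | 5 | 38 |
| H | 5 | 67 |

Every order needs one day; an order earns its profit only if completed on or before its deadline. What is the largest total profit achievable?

308

Profit order: H=67 C=60 B=53 E=46 A=44 G=38 F=37 D=34
Assign: H→slot 5, C→slot 4, B→slot 6, E→slot 2, A→slot 1, G→slot 3, F skipped, D skipped.
Slots: [1:A] [2:E] [3:G] [4:C] [5:H] [6:B]
Profit = 44 + 46 + 38 + 60 + 67 + 53 = 308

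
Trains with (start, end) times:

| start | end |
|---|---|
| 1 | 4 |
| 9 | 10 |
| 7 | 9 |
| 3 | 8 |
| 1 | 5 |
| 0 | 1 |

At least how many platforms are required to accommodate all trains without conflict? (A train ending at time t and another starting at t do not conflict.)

The answer is the maximum number of intervals overlapping at any instant.
starts: [0, 1, 1, 3, 7, 9]
ends:   [1, 4, 5, 8, 9, 10]
s0→1 e1→0 s1→1 s1→2 s3→3  — peak 3.

3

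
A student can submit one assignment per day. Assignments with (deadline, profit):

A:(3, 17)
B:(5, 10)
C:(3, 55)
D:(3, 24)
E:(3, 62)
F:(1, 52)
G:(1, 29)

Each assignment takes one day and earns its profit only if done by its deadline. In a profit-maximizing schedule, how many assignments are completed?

By profit: E(d3,62), C(d3,55), F(d1,52), G(d1,29), D(d3,24), A(d3,17), B(d5,10)
E→slot 3; C→slot 2; F→slot 1; G skipped; D skipped; A skipped; B→slot 5.
4 of 7 scheduled.

4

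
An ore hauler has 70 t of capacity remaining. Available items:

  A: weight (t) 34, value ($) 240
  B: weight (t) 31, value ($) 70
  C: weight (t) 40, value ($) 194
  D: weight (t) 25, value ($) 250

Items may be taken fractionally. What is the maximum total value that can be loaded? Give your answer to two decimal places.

543.35

Order: D (250/25=10.00) > A (240/34=7.06) > C (194/40=4.85) > B (70/31=2.26)
Fill: take D (25 @ 250) → take A (34 @ 240) → take 11/40 of C → 53.35; 70/70 used.
Total value = 543.35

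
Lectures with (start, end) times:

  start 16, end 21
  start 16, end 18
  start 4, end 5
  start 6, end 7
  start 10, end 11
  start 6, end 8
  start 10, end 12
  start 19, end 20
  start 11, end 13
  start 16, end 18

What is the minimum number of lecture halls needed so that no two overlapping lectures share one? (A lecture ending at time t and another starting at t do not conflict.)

Events (time:±→running): 4:+→1 5:-→0 6:+→1 6:+→2 7:-→1 8:-→0 10:+→1 10:+→2 11:-→1 11:+→2 12:-→1 13:-→0 16:+→1 16:+→2 16:+→3 … peak 3.

3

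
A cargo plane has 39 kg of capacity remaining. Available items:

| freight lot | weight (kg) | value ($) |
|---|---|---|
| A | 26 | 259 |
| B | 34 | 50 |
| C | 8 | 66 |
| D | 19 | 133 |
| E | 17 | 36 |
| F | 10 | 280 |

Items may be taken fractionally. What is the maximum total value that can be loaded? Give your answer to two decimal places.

563.75

Greedy by value/weight ratio, highest first.
Ratios (sorted): F 28.00, A 9.96, C 8.25, D 7.00, E 2.12, B 1.47
take F (10 @ 280); take A (26 @ 259); take 3/8 of C → 24.75. Capacity used 39/39.
Total value = 563.75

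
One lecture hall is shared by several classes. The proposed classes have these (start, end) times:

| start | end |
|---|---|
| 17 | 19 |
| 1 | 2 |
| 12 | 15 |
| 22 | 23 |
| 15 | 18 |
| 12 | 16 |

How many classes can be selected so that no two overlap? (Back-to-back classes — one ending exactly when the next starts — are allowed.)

4

Sort by end time and greedily take each interval whose start is ≥ the last chosen end.
By end time: (1,2), (12,15), (12,16), (15,18), (17,19), (22,23).
Pick (1,2); next start ≥ 2 → (12,15); next start ≥ 15 → (15,18); next start ≥ 18 → (22,23).
Selected 4 classes.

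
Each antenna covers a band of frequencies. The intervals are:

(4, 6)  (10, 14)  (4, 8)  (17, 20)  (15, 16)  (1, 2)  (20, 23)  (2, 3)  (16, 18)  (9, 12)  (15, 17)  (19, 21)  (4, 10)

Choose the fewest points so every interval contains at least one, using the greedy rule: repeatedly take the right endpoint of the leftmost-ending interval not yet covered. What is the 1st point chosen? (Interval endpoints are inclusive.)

Sort by right endpoint; whenever an interval is uncovered, place a point at its right end.
Sorted: [1,2] [2,3] [4,6] [4,8] [4,10] [9,12] [10,14] [15,16] [15,17] [16,18] [17,20] [19,21] [20,23]
{[1,2],[2,3]} hit by 2; {[4,6],[4,8],[4,10]} hit by 6; {[9,12],[10,14]} hit by 12; {[15,16],[15,17],[16,18]} hit by 16; {[17,20],[19,21],[20,23]} hit by 20.
Points: 2, 6, 12, 16, 20 (5 total).

2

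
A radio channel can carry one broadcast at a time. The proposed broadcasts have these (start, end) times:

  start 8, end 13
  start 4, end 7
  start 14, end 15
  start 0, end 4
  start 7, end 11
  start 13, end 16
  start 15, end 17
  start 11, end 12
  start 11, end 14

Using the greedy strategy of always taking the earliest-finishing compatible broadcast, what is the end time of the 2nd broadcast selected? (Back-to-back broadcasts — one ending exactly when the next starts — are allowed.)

Sort by end time and greedily take each interval whose start is ≥ the last chosen end.
By end time: (0,4), (4,7), (7,11), (11,12), (8,13), (11,14), (14,15), (13,16), (15,17).
Pick (0,4); next start ≥ 4 → (4,7); next start ≥ 7 → (7,11); next start ≥ 11 → (11,12); next start ≥ 12 → (14,15); next start ≥ 15 → (15,17).
Selected: (0,4) (4,7) (7,11) (11,12) (14,15) (15,17)

7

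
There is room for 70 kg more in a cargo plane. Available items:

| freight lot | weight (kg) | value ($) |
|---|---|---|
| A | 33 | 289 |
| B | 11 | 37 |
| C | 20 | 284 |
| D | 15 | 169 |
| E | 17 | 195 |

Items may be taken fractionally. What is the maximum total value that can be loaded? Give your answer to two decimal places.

805.64

Order: C (284/20=14.20) > E (195/17=11.47) > D (169/15=11.27) > A (289/33=8.76) > B (37/11=3.36)
Fill: take C (20 @ 284) → take E (17 @ 195) → take D (15 @ 169) → take 18/33 of A → 157.64; 70/70 used.
Total value = 805.64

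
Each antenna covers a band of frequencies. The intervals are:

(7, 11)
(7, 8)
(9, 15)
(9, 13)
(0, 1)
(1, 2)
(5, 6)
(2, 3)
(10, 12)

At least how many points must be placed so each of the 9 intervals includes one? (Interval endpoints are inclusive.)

5

Sorted: [0,1] [1,2] [2,3] [5,6] [7,8] [7,11] [10,12] [9,13] [9,15]
{[0,1],[1,2]} hit by 1; {[2,3]} hit by 3; {[5,6]} hit by 6; {[7,8],[7,11]} hit by 8; {[10,12],[9,13],[9,15]} hit by 12.
Points: 1, 3, 6, 8, 12 (5 total).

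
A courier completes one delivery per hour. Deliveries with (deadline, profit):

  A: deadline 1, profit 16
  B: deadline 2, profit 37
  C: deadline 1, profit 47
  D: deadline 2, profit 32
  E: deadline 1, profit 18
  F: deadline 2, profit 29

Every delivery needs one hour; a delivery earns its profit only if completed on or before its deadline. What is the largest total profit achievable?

84

Profit order: C=47 B=37 D=32 F=29 E=18 A=16
Assign: C→slot 1, B→slot 2, D skipped, F skipped, E skipped, A skipped.
Slots: [1:C] [2:B]
Profit = 47 + 37 = 84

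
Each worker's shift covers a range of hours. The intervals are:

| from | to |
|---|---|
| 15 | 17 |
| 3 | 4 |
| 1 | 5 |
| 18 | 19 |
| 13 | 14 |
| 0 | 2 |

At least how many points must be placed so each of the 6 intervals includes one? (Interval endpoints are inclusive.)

Sorted: [0,2] [3,4] [1,5] [13,14] [15,17] [18,19]
{[0,2]} hit by 2; {[3,4],[1,5]} hit by 4; {[13,14]} hit by 14; {[15,17]} hit by 17; {[18,19]} hit by 19.
Points: 2, 4, 14, 17, 19 (5 total).

5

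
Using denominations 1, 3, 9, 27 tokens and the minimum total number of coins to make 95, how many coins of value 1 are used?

95 − 3×27→14 − 1×9→5 − 1×3→2 − 2×1→0
Count of 1: 2

2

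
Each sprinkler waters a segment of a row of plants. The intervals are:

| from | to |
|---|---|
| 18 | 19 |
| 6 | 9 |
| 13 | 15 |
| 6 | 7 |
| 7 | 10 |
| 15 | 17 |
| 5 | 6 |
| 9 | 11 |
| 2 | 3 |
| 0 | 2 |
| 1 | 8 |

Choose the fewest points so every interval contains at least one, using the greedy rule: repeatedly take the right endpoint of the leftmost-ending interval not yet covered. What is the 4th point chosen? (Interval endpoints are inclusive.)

15

Sort by right endpoint; whenever an interval is uncovered, place a point at its right end.
By right end: [0,2]  [2,3]  [5,6]  [6,7]  [1,8]  [6,9]  [7,10]  [9,11]  [13,15]  [15,17]  [18,19]
[0,2] uncovered → point at 2; [5,6] uncovered → point at 6; [7,10] uncovered → point at 10; [13,15] uncovered → point at 15; [18,19] uncovered → point at 19.
Points: 2, 6, 10, 15, 19 (5 total).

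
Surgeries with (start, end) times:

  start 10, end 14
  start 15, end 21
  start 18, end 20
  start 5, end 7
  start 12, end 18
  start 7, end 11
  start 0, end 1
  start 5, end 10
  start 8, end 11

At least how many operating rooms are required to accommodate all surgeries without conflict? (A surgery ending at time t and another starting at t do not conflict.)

starts: [0, 5, 5, 7, 8, 10, 12, 15, 18]
ends:   [1, 7, 10, 11, 11, 14, 18, 20, 21]
s0→1 e1→0 s5→1 s5→2 e7→1 s7→2 s8→3  — peak 3.

3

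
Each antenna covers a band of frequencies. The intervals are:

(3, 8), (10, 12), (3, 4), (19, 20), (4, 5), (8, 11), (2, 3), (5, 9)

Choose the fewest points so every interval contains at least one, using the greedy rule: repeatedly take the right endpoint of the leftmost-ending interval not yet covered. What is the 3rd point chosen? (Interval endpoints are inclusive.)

11

Sorted: [2,3] [3,4] [4,5] [3,8] [5,9] [8,11] [10,12] [19,20]
{[2,3],[3,4]} hit by 3; {[4,5],[3,8],[5,9]} hit by 5; {[8,11],[10,12]} hit by 11; {[19,20]} hit by 20.
Points: 3, 5, 11, 20 (4 total).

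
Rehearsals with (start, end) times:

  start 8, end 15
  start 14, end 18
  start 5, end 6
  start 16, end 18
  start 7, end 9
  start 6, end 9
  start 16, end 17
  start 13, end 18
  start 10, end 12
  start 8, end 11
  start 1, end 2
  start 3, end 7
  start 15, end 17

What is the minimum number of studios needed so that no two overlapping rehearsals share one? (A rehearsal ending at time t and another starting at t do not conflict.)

The answer is the maximum number of intervals overlapping at any instant.
Events (time:±→running): 1:+→1 2:-→0 3:+→1 5:+→2 6:-→1 6:+→2 7:-→1 7:+→2 8:+→3 8:+→4 9:-→3 9:-→2 10:+→3 11:-→2 12:-→1 13:+→2 14:+→3 15:-→2 15:+→3 16:+→4 16:+→5 … peak 5.

5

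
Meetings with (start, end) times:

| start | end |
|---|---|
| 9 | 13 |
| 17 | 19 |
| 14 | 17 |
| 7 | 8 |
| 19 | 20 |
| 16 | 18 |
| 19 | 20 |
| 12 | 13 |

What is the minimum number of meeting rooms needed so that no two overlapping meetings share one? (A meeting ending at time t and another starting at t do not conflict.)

2

starts: [7, 9, 12, 14, 16, 17, 19, 19]
ends:   [8, 13, 13, 17, 18, 19, 20, 20]
s7→1 e8→0 s9→1 s12→2  — peak 2.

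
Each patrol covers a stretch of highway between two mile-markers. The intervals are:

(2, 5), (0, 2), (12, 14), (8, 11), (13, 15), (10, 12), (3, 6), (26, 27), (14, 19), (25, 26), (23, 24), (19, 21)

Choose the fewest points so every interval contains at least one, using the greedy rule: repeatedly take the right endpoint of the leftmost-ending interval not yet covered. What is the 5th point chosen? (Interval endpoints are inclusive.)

Sorted: [0,2] [2,5] [3,6] [8,11] [10,12] [12,14] [13,15] [14,19] [19,21] [23,24] [25,26] [26,27]
{[0,2],[2,5]} hit by 2; {[3,6]} hit by 6; {[8,11],[10,12]} hit by 11; {[12,14],[13,15],[14,19]} hit by 14; {[19,21]} hit by 21; {[23,24]} hit by 24; {[25,26],[26,27]} hit by 26.
Points: 2, 6, 11, 14, 21, 24, 26 (7 total).

21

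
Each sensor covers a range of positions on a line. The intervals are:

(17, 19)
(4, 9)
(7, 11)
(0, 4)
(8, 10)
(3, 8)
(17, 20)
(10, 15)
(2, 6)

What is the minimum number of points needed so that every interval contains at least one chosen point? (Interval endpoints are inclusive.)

Sorted: [0,4] [2,6] [3,8] [4,9] [8,10] [7,11] [10,15] [17,19] [17,20]
{[0,4],[2,6],[3,8],[4,9]} hit by 4; {[8,10],[7,11],[10,15]} hit by 10; {[17,19],[17,20]} hit by 19.
Points: 4, 10, 19 (3 total).

3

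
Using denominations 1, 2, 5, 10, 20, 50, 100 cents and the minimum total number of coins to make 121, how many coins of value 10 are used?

0

Use the largest denomination that fits, subtract, and repeat.
121 − 1×100→21 − 1×20→1 − 1×1→0
Count of 10: 0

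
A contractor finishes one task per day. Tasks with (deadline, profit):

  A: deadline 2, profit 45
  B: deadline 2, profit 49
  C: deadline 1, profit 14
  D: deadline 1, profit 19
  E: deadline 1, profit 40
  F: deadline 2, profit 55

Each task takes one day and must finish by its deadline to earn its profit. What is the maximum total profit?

By profit: F(d2,55), B(d2,49), A(d2,45), E(d1,40), D(d1,19), C(d1,14)
F→slot 2; B→slot 1; A skipped; E skipped; D skipped; C skipped.
Profit = 49 + 55 = 104

104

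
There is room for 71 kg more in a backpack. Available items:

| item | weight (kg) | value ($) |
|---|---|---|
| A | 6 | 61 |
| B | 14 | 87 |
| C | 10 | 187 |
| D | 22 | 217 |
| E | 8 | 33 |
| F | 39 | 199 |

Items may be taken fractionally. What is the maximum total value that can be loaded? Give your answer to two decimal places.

648.95

Greedy by value/weight ratio, highest first.
Ratios (sorted): C 18.70, A 10.17, D 9.86, B 6.21, F 5.10, E 4.12
take C (10 @ 187); take A (6 @ 61); take D (22 @ 217); take B (14 @ 87); take 19/39 of F → 96.95. Capacity used 71/71.
Total value = 648.95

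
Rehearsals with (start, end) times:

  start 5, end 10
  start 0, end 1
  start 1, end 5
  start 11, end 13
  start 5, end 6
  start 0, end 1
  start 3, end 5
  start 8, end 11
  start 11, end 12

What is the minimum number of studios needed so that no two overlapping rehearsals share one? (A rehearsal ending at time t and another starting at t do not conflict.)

Count concurrent intervals with a sweep; the peak is the room count.
Events (time:±→running): 0:+→1 0:+→2 … peak 2.

2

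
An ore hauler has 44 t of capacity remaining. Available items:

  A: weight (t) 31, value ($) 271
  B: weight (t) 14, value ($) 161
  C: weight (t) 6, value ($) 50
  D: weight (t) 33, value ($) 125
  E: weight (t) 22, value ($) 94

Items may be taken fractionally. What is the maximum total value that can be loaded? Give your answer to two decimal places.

Order: B (161/14=11.50) > A (271/31=8.74) > C (50/6=8.33) > E (94/22=4.27) > D (125/33=3.79)
Fill: take B (14 @ 161) → take 30/31 of A → 262.26; 44/44 used.
Total value = 423.26

423.26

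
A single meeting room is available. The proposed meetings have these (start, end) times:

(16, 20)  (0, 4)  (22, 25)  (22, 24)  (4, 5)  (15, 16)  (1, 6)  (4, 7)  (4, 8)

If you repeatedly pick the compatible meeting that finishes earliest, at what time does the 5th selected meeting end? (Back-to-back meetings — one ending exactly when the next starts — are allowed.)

24

Order by finish time; keep every interval that doesn't clash with the previous kept one.
Sorted by end: (0,4)  (4,5)  (1,6)  (4,7)  (4,8)  (15,16)  (16,20)  (22,24)  (22,25)
take (0,4); take (4,5); skip (4,8); take (15,16); take (16,20); take (22,24).
Selected: (0,4) (4,5) (15,16) (16,20) (22,24)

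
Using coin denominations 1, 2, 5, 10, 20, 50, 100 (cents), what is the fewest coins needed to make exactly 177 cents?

177 − 1×100→77 − 1×50→27 − 1×20→7 − 1×5→2 − 1×2→0
Total coins = 1 + 1 + 1 + 1 + 1 = 5

5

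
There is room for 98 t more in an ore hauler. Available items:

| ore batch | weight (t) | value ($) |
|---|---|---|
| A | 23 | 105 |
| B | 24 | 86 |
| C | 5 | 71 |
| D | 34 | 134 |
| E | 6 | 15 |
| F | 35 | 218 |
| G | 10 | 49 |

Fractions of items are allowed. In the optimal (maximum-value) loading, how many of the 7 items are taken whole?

4

Greedy by value/weight ratio, highest first.
Ratios (sorted): C 14.20, F 6.23, G 4.90, A 4.57, D 3.94, B 3.58, E 2.50
take C (5 @ 71); take F (35 @ 218); take G (10 @ 49); take A (23 @ 105); take 25/34 of D → 98.53. Capacity used 98/98.
4 item(s) taken whole; one partial (take 25/34 of D).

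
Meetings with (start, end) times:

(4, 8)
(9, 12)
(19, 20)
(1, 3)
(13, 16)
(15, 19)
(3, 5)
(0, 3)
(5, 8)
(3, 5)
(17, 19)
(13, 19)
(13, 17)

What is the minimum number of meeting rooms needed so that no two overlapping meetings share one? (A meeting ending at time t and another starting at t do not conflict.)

Count concurrent intervals with a sweep; the peak is the room count.
Events (time:±→running): 0:+→1 1:+→2 3:-→1 3:-→0 3:+→1 3:+→2 4:+→3 5:-→2 5:-→1 5:+→2 8:-→1 8:-→0 9:+→1 12:-→0 13:+→1 13:+→2 13:+→3 15:+→4 … peak 4.

4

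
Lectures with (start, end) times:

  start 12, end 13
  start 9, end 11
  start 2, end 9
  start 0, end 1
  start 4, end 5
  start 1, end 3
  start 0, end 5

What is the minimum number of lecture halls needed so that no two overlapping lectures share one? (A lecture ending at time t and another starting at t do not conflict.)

The answer is the maximum number of intervals overlapping at any instant.
starts: [0, 0, 1, 2, 4, 9, 12]
ends:   [1, 3, 5, 5, 9, 11, 13]
s0→1 s0→2 e1→1 s1→2 s2→3  — peak 3.

3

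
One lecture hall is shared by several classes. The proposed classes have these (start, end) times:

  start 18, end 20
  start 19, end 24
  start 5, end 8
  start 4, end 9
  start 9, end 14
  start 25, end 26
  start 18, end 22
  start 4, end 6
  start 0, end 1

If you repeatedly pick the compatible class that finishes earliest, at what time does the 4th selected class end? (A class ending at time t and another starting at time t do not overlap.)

20

Sorted by end: (0,1)  (4,6)  (5,8)  (4,9)  (9,14)  (18,20)  (18,22)  (19,24)  (25,26)
take (0,1); take (4,6); take (9,14); take (18,20); skip (18,22); skip (19,24); take (25,26).
Selected: (0,1) (4,6) (9,14) (18,20) (25,26)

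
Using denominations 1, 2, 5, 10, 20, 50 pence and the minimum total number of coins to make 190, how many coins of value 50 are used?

3

Use the largest denomination that fits, subtract, and repeat.
190 − 3×50→40 − 2×20→0
Count of 50: 3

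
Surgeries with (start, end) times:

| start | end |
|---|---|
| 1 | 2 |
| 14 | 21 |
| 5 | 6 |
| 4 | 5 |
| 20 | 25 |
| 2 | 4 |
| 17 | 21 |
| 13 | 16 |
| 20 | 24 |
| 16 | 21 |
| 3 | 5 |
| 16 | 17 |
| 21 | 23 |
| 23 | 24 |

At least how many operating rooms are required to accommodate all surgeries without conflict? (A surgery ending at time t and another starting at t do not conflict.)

5

Count concurrent intervals with a sweep; the peak is the room count.
starts: [1, 2, 3, 4, 5, 13, 14, 16, 16, 17, 20, 20, 21, 23]
ends:   [2, 4, 5, 5, 6, 16, 17, 21, 21, 21, 23, 24, 24, 25]
s1→1 e2→0 s2→1 s3→2 e4→1 s4→2 e5→1 e5→0 s5→1 e6→0 s13→1 s14→2 e16→1 s16→2 s16→3 e17→2 s17→3 s20→4 s20→5  — peak 5.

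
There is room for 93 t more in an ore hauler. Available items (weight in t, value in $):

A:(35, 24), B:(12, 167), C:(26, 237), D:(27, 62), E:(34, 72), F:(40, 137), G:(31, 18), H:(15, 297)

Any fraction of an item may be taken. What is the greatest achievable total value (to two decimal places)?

Sort by value per unit weight and fill in that order.
Ratios (sorted): H 19.80, B 13.92, C 9.12, F 3.42, D 2.30, E 2.12, A 0.69, G 0.58
take H (15 @ 297); take B (12 @ 167); take C (26 @ 237); take F (40 @ 137). Capacity used 93/93.
Total value = 838.00

838.00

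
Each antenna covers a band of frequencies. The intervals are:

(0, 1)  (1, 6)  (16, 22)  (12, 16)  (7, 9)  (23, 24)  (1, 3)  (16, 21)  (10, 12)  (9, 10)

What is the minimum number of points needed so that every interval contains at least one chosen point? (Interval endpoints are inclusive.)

Sorted: [0,1] [1,3] [1,6] [7,9] [9,10] [10,12] [12,16] [16,21] [16,22] [23,24]
{[0,1],[1,3],[1,6]} hit by 1; {[7,9],[9,10]} hit by 9; {[10,12],[12,16]} hit by 12; {[16,21],[16,22]} hit by 21; {[23,24]} hit by 24.
Points: 1, 9, 12, 21, 24 (5 total).

5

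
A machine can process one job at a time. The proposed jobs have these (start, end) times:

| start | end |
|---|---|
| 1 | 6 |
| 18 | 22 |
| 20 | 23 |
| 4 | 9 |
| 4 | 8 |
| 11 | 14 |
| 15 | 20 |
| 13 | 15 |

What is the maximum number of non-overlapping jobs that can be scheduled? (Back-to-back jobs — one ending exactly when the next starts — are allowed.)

4

Sorted by end: (1,6)  (4,8)  (4,9)  (11,14)  (13,15)  (15,20)  (18,22)  (20,23)
take (1,6); take (11,14); take (15,20); take (20,23).
Selected 4 jobs.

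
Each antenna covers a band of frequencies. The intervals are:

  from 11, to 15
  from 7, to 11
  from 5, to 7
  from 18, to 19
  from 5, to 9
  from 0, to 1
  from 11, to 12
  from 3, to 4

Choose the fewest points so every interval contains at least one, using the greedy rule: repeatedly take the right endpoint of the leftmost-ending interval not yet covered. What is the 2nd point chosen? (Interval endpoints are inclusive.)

4

Sorted: [0,1] [3,4] [5,7] [5,9] [7,11] [11,12] [11,15] [18,19]
{[0,1]} hit by 1; {[3,4]} hit by 4; {[5,7],[5,9],[7,11]} hit by 7; {[11,12],[11,15]} hit by 12; {[18,19]} hit by 19.
Points: 1, 4, 7, 12, 19 (5 total).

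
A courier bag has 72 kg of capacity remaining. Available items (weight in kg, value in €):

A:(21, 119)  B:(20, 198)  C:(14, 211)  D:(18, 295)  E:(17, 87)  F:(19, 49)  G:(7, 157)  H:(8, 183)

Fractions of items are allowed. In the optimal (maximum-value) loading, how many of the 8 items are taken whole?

5

Greedy by value/weight ratio, highest first.
Order: H (183/8=22.88) > G (157/7=22.43) > D (295/18=16.39) > C (211/14=15.07) > B (198/20=9.90) > A (119/21=5.67) > E (87/17=5.12) > F (49/19=2.58)
Fill: take H (8 @ 183) → take G (7 @ 157) → take D (18 @ 295) → take C (14 @ 211) → take B (20 @ 198) → take 5/21 of A → 28.33; 72/72 used.
5 item(s) taken whole; one partial (take 5/21 of A).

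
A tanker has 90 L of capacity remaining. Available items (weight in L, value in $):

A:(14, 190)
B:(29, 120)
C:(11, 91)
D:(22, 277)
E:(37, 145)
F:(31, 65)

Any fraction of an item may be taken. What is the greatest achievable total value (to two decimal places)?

732.86

Sort by value per unit weight and fill in that order.
Ratios (sorted): A 13.57, D 12.59, C 8.27, B 4.14, E 3.92, F 2.10
take A (14 @ 190); take D (22 @ 277); take C (11 @ 91); take B (29 @ 120); take 14/37 of E → 54.86. Capacity used 90/90.
Total value = 732.86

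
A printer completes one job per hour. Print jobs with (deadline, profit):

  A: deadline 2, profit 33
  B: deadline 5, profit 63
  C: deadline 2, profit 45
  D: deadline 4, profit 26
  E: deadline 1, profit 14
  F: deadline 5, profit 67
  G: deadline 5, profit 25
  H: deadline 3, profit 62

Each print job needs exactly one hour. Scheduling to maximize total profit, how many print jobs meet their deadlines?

Profit order: F=67 B=63 H=62 C=45 A=33 D=26 G=25 E=14
Assign: F→slot 5, B→slot 4, H→slot 3, C→slot 2, A→slot 1, D skipped, G skipped, E skipped.
Slots: [1:A] [2:C] [3:H] [4:B] [5:F]
5 of 8 scheduled.

5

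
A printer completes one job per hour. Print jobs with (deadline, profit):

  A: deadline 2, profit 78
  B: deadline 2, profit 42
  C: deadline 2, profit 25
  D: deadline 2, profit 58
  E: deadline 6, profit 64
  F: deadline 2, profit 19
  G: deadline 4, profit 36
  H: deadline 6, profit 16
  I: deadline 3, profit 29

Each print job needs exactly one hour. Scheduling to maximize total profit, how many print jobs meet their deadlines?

6

Profit order: A=78 E=64 D=58 B=42 G=36 I=29 C=25 F=19 H=16
Assign: A→slot 2, E→slot 6, D→slot 1, B skipped, G→slot 4, I→slot 3, C skipped, F skipped, H→slot 5.
Slots: [1:D] [2:A] [3:I] [4:G] [5:H] [6:E]
6 of 9 scheduled.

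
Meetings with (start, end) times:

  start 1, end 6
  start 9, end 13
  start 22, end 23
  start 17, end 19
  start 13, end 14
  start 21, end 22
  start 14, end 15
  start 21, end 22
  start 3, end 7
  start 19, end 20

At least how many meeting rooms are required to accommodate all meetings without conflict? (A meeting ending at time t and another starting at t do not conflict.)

The answer is the maximum number of intervals overlapping at any instant.
starts: [1, 3, 9, 13, 14, 17, 19, 21, 21, 22]
ends:   [6, 7, 13, 14, 15, 19, 20, 22, 22, 23]
s1→1 s3→2  — peak 2.

2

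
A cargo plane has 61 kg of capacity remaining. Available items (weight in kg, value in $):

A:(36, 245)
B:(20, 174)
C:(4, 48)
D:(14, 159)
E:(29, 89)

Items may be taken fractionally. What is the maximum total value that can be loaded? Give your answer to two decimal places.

Greedy by value/weight ratio, highest first.
Ratios (sorted): C 12.00, D 11.36, B 8.70, A 6.81, E 3.07
take C (4 @ 48); take D (14 @ 159); take B (20 @ 174); take 23/36 of A → 156.53. Capacity used 61/61.
Total value = 537.53

537.53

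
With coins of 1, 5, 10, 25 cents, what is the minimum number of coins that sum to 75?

3

75 = 3×25
Total coins = 3 = 3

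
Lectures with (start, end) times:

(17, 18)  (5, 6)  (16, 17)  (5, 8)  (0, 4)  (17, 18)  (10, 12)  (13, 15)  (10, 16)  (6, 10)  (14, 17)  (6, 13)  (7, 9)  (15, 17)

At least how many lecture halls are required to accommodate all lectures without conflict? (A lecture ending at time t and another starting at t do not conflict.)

4

Events (time:±→running): 0:+→1 4:-→0 5:+→1 5:+→2 6:-→1 6:+→2 6:+→3 7:+→4 … peak 4.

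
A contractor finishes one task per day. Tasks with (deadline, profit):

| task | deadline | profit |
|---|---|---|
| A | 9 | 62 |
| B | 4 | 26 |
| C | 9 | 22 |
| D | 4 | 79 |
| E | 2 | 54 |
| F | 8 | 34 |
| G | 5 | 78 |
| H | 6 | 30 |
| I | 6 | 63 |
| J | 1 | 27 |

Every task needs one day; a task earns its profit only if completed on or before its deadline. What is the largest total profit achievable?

449

Take jobs in profit order; each goes to the latest open slot no later than its deadline.
By profit: D(d4,79), G(d5,78), I(d6,63), A(d9,62), E(d2,54), F(d8,34), H(d6,30), J(d1,27), B(d4,26), C(d9,22)
D→slot 4; G→slot 5; I→slot 6; A→slot 9; E→slot 2; F→slot 8; H→slot 3; J→slot 1; B skipped; C→slot 7.
Profit = 27 + 54 + 30 + 79 + 78 + 63 + 22 + 34 + 62 = 449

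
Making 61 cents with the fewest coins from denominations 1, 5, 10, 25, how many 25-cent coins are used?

2

61 − 2×25→11 − 1×10→1 − 1×1→0
Count of 25: 2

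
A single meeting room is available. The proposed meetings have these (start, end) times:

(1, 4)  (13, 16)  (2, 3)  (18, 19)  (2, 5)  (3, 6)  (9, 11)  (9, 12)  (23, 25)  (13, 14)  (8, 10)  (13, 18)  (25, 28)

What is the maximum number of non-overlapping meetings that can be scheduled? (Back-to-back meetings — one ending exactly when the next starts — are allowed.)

Greedy by earliest finish: after sorting by end time, pick each interval compatible with the last pick.
Sorted by end: (2,3)  (1,4)  (2,5)  (3,6)  (8,10)  (9,11)  (9,12)  (13,14)  (13,16)  (13,18)  (18,19)  (23,25)  (25,28)
take (2,3); take (3,6); take (8,10); skip (9,12); take (13,14); take (18,19); take (23,25); take (25,28).
Selected 7 meetings.

7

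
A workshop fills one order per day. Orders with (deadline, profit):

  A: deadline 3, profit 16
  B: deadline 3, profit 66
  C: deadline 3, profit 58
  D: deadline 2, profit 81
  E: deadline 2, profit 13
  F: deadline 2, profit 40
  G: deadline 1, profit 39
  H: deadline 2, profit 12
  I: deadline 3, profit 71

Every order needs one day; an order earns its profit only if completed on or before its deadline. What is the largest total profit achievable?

Sort by profit descending; place each in the latest free slot ≤ its deadline.
By profit: D(d2,81), I(d3,71), B(d3,66), C(d3,58), F(d2,40), G(d1,39), A(d3,16), E(d2,13), H(d2,12)
D→slot 2; I→slot 3; B→slot 1; C skipped; F skipped; G skipped; A skipped; E skipped; H skipped.
Profit = 66 + 81 + 71 = 218

218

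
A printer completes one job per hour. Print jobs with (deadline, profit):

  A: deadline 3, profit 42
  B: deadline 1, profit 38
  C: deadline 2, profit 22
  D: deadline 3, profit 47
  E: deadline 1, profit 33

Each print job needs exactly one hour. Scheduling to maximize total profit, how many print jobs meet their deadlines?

Profit order: D=47 A=42 B=38 E=33 C=22
Assign: D→slot 3, A→slot 2, B→slot 1, E skipped, C skipped.
Slots: [1:B] [2:A] [3:D]
3 of 5 scheduled.

3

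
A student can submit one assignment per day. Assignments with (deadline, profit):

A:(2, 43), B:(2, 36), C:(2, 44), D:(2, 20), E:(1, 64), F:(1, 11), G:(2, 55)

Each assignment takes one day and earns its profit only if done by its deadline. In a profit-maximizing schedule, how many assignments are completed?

2

Sort by profit descending; place each in the latest free slot ≤ its deadline.
By profit: E(d1,64), G(d2,55), C(d2,44), A(d2,43), B(d2,36), D(d2,20), F(d1,11)
E→slot 1; G→slot 2; C skipped; A skipped; B skipped; D skipped; F skipped.
2 of 7 scheduled.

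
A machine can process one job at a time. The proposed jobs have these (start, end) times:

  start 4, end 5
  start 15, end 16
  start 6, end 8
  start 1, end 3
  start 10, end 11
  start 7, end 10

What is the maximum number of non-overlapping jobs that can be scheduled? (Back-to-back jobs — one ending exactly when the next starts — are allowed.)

5

Sort by end time and greedily take each interval whose start is ≥ the last chosen end.
Sorted by end: (1,3)  (4,5)  (6,8)  (7,10)  (10,11)  (15,16)
take (1,3); take (4,5); take (6,8); take (10,11); take (15,16).
Selected 5 jobs.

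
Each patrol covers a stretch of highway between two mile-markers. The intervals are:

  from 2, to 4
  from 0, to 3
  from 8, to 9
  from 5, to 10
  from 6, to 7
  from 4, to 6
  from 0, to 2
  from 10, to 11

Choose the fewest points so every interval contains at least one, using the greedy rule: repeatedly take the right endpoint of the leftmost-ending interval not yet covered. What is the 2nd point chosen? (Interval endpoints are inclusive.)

Sort by right endpoint; whenever an interval is uncovered, place a point at its right end.
By right end: [0,2]  [0,3]  [2,4]  [4,6]  [6,7]  [8,9]  [5,10]  [10,11]
[0,2] uncovered → point at 2; [4,6] uncovered → point at 6; [8,9] uncovered → point at 9; [10,11] uncovered → point at 11.
Points: 2, 6, 9, 11 (4 total).

6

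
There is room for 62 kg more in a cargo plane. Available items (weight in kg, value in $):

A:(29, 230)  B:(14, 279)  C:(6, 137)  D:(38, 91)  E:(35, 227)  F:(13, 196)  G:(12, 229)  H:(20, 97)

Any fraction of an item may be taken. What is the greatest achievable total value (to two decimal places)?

975.83

Sort by value per unit weight and fill in that order.
Ratios (sorted): C 22.83, B 19.93, G 19.08, F 15.08, A 7.93, E 6.49, H 4.85, D 2.39
take C (6 @ 137); take B (14 @ 279); take G (12 @ 229); take F (13 @ 196); take 17/29 of A → 134.83. Capacity used 62/62.
Total value = 975.83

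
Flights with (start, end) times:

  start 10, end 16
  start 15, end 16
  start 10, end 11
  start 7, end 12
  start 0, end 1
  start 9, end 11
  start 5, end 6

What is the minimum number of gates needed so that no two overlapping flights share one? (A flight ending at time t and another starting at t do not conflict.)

The answer is the maximum number of intervals overlapping at any instant.
starts: [0, 5, 7, 9, 10, 10, 15]
ends:   [1, 6, 11, 11, 12, 16, 16]
s0→1 e1→0 s5→1 e6→0 s7→1 s9→2 s10→3 s10→4  — peak 4.

4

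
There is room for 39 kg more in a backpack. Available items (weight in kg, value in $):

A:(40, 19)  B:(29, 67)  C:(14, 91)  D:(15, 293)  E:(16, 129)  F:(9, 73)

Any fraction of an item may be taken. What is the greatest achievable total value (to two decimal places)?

486.94

Order: D (293/15=19.53) > F (73/9=8.11) > E (129/16=8.06) > C (91/14=6.50) > B (67/29=2.31) > A (19/40=0.47)
Fill: take D (15 @ 293) → take F (9 @ 73) → take 15/16 of E → 120.94; 39/39 used.
Total value = 486.94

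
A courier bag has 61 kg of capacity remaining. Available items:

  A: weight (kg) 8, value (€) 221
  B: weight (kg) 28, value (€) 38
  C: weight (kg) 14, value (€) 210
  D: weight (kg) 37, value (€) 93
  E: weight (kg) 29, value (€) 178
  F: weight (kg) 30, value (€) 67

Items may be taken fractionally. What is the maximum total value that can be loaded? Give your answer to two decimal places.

634.14

Ratios (sorted): A 27.62, C 15.00, E 6.14, D 2.51, F 2.23, B 1.36
take A (8 @ 221); take C (14 @ 210); take E (29 @ 178); take 10/37 of D → 25.14. Capacity used 61/61.
Total value = 634.14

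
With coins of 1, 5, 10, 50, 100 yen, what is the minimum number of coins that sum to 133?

Greedy: take as many of the largest coin as possible, then repeat with the remainder.
133 = 1×100 + 3×10 + 3×1
Total coins = 1 + 3 + 3 = 7

7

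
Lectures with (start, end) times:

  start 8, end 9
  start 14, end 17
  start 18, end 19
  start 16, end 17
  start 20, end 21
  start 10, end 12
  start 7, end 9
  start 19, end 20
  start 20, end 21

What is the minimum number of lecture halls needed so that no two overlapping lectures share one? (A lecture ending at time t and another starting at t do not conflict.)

starts: [7, 8, 10, 14, 16, 18, 19, 20, 20]
ends:   [9, 9, 12, 17, 17, 19, 20, 21, 21]
s7→1 s8→2  — peak 2.

2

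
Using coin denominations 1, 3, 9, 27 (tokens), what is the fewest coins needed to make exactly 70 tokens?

6

Use the largest denomination that fits, subtract, and repeat.
70 = 2×27 + 1×9 + 2×3 + 1×1
Total coins = 2 + 1 + 2 + 1 = 6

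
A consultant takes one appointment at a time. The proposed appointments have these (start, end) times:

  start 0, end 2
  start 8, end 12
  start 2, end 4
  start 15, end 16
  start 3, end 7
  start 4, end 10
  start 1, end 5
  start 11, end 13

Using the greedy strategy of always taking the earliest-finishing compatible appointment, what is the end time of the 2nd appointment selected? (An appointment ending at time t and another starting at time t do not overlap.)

By end time: (0,2), (2,4), (1,5), (3,7), (4,10), (8,12), (11,13), (15,16).
Pick (0,2); next start ≥ 2 → (2,4); next start ≥ 4 → (4,10); next start ≥ 10 → (11,13); next start ≥ 13 → (15,16).
Selected: (0,2) (2,4) (4,10) (11,13) (15,16)

4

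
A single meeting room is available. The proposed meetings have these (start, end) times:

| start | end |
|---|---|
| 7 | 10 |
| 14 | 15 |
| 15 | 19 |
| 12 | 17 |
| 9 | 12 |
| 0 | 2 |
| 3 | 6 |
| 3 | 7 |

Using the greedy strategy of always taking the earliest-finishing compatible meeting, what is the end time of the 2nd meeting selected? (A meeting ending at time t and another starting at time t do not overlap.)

6

Greedy by earliest finish: after sorting by end time, pick each interval compatible with the last pick.
By end time: (0,2), (3,6), (3,7), (7,10), (9,12), (14,15), (12,17), (15,19).
Pick (0,2); next start ≥ 2 → (3,6); next start ≥ 6 → (7,10); next start ≥ 10 → (14,15); next start ≥ 15 → (15,19).
Selected: (0,2) (3,6) (7,10) (14,15) (15,19)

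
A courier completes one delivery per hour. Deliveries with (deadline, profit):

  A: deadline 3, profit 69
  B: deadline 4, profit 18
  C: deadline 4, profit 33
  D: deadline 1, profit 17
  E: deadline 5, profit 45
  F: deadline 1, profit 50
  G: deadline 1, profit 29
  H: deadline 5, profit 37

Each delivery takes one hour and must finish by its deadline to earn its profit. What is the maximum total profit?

By profit: A(d3,69), F(d1,50), E(d5,45), H(d5,37), C(d4,33), G(d1,29), B(d4,18), D(d1,17)
A→slot 3; F→slot 1; E→slot 5; H→slot 4; C→slot 2; G skipped; B skipped; D skipped.
Profit = 50 + 33 + 69 + 37 + 45 = 234

234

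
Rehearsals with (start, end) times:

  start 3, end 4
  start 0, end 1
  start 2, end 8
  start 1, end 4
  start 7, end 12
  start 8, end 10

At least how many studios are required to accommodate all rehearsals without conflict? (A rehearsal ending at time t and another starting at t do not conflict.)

Count concurrent intervals with a sweep; the peak is the room count.
Events (time:±→running): 0:+→1 1:-→0 1:+→1 2:+→2 3:+→3 … peak 3.

3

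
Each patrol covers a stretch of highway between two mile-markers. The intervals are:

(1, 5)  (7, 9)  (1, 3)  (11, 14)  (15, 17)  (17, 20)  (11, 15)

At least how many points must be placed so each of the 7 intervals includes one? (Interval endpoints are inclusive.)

4

Sort by right endpoint; whenever an interval is uncovered, place a point at its right end.
By right end: [1,3]  [1,5]  [7,9]  [11,14]  [11,15]  [15,17]  [17,20]
[1,3] uncovered → point at 3; [7,9] uncovered → point at 9; [11,14] uncovered → point at 14; [15,17] uncovered → point at 17.
Points: 3, 9, 14, 17 (4 total).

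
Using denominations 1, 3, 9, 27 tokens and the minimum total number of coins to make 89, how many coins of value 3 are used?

Use the largest denomination that fits, subtract, and repeat.
89 − 3×27→8 − 2×3→2 − 2×1→0
Count of 3: 2

2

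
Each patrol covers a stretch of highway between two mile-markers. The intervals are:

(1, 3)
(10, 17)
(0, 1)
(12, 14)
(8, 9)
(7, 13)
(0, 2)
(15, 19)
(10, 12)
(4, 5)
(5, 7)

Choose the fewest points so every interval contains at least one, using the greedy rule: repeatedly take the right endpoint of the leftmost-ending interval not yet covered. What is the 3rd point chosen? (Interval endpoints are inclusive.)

9

Sort by right endpoint; whenever an interval is uncovered, place a point at its right end.
Sorted: [0,1] [0,2] [1,3] [4,5] [5,7] [8,9] [10,12] [7,13] [12,14] [10,17] [15,19]
{[0,1],[0,2],[1,3]} hit by 1; {[4,5],[5,7]} hit by 5; {[8,9]} hit by 9; {[10,12],[7,13],[12,14],[10,17]} hit by 12; {[15,19]} hit by 19.
Points: 1, 5, 9, 12, 19 (5 total).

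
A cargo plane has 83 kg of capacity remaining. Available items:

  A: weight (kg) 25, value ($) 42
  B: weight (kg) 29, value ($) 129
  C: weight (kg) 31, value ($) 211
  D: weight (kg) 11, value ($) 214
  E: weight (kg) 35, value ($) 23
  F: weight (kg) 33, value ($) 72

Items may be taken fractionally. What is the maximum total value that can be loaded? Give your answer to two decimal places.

Greedy by value/weight ratio, highest first.
Ratios (sorted): D 19.45, C 6.81, B 4.45, F 2.18, A 1.68, E 0.66
take D (11 @ 214); take C (31 @ 211); take B (29 @ 129); take 12/33 of F → 26.18. Capacity used 83/83.
Total value = 580.18

580.18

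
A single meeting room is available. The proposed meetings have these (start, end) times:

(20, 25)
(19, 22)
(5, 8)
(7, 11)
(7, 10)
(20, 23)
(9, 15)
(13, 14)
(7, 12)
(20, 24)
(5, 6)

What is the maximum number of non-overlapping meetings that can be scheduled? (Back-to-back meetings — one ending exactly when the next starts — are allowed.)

4

Sort by end time and greedily take each interval whose start is ≥ the last chosen end.
By end time: (5,6), (5,8), (7,10), (7,11), (7,12), (13,14), (9,15), (19,22), (20,23), (20,24), (20,25).
Pick (5,6); next start ≥ 6 → (7,10); next start ≥ 10 → (13,14); next start ≥ 14 → (19,22).
Selected 4 meetings.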